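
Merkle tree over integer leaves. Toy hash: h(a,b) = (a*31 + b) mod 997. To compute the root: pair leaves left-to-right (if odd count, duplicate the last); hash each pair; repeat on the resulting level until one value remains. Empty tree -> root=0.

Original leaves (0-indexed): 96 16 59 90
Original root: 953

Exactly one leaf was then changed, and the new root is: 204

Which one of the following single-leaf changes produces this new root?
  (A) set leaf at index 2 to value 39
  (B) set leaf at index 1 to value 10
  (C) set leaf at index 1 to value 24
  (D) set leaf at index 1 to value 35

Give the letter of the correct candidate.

Original leaves: [96, 16, 59, 90]
Target new root: 204
Try each candidate change and compute the resulting root:
Candidate A: set leaf[2] = 39 -> leaves = [96, 16, 39, 90]
  L0: [96, 16, 39, 90]
  L1: h(96,16)=(96*31+16)%997=1 h(39,90)=(39*31+90)%997=302 -> [1, 302]
  L2: h(1,302)=(1*31+302)%997=333 -> [333]
  root = 333 != target 204
Candidate B: set leaf[1] = 10 -> leaves = [96, 10, 59, 90]
  L0: [96, 10, 59, 90]
  L1: h(96,10)=(96*31+10)%997=992 h(59,90)=(59*31+90)%997=922 -> [992, 922]
  L2: h(992,922)=(992*31+922)%997=767 -> [767]
  root = 767 != target 204
Candidate C: set leaf[1] = 24 -> leaves = [96, 24, 59, 90]
  L0: [96, 24, 59, 90]
  L1: h(96,24)=(96*31+24)%997=9 h(59,90)=(59*31+90)%997=922 -> [9, 922]
  L2: h(9,922)=(9*31+922)%997=204 -> [204]
  root = 204 == target 204  ** MATCH **
Candidate D: set leaf[1] = 35 -> leaves = [96, 35, 59, 90]
  L0: [96, 35, 59, 90]
  L1: h(96,35)=(96*31+35)%997=20 h(59,90)=(59*31+90)%997=922 -> [20, 922]
  L2: h(20,922)=(20*31+922)%997=545 -> [545]
  root = 545 != target 204
Candidate C produces the target root.

Answer: C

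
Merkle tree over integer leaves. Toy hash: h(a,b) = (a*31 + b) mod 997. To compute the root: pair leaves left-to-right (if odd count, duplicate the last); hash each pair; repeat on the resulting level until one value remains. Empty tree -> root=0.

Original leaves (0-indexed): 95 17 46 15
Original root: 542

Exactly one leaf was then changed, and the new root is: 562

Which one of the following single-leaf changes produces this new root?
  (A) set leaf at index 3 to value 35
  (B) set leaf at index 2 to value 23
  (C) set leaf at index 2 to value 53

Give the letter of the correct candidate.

Original leaves: [95, 17, 46, 15]
Target new root: 562
Try each candidate change and compute the resulting root:
Candidate A: set leaf[3] = 35 -> leaves = [95, 17, 46, 35]
  L0: [95, 17, 46, 35]
  L1: h(95,17)=(95*31+17)%997=968 h(46,35)=(46*31+35)%997=464 -> [968, 464]
  L2: h(968,464)=(968*31+464)%997=562 -> [562]
  root = 562 == target 562  ** MATCH **
Candidate B: set leaf[2] = 23 -> leaves = [95, 17, 23, 15]
  L0: [95, 17, 23, 15]
  L1: h(95,17)=(95*31+17)%997=968 h(23,15)=(23*31+15)%997=728 -> [968, 728]
  L2: h(968,728)=(968*31+728)%997=826 -> [826]
  root = 826 != target 562
Candidate C: set leaf[2] = 53 -> leaves = [95, 17, 53, 15]
  L0: [95, 17, 53, 15]
  L1: h(95,17)=(95*31+17)%997=968 h(53,15)=(53*31+15)%997=661 -> [968, 661]
  L2: h(968,661)=(968*31+661)%997=759 -> [759]
  root = 759 != target 562
Candidate A produces the target root.

Answer: A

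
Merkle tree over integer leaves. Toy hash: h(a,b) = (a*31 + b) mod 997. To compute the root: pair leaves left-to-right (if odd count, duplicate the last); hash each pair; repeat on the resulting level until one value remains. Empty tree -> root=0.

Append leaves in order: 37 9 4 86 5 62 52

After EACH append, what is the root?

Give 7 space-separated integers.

Answer: 37 159 72 154 921 751 204

Derivation:
After append 37 (leaves=[37]):
  L0: [37]
  root=37
After append 9 (leaves=[37, 9]):
  L0: [37, 9]
  L1: h(37,9)=(37*31+9)%997=159 -> [159]
  root=159
After append 4 (leaves=[37, 9, 4]):
  L0: [37, 9, 4]
  L1: h(37,9)=(37*31+9)%997=159 h(4,4)=(4*31+4)%997=128 -> [159, 128]
  L2: h(159,128)=(159*31+128)%997=72 -> [72]
  root=72
After append 86 (leaves=[37, 9, 4, 86]):
  L0: [37, 9, 4, 86]
  L1: h(37,9)=(37*31+9)%997=159 h(4,86)=(4*31+86)%997=210 -> [159, 210]
  L2: h(159,210)=(159*31+210)%997=154 -> [154]
  root=154
After append 5 (leaves=[37, 9, 4, 86, 5]):
  L0: [37, 9, 4, 86, 5]
  L1: h(37,9)=(37*31+9)%997=159 h(4,86)=(4*31+86)%997=210 h(5,5)=(5*31+5)%997=160 -> [159, 210, 160]
  L2: h(159,210)=(159*31+210)%997=154 h(160,160)=(160*31+160)%997=135 -> [154, 135]
  L3: h(154,135)=(154*31+135)%997=921 -> [921]
  root=921
After append 62 (leaves=[37, 9, 4, 86, 5, 62]):
  L0: [37, 9, 4, 86, 5, 62]
  L1: h(37,9)=(37*31+9)%997=159 h(4,86)=(4*31+86)%997=210 h(5,62)=(5*31+62)%997=217 -> [159, 210, 217]
  L2: h(159,210)=(159*31+210)%997=154 h(217,217)=(217*31+217)%997=962 -> [154, 962]
  L3: h(154,962)=(154*31+962)%997=751 -> [751]
  root=751
After append 52 (leaves=[37, 9, 4, 86, 5, 62, 52]):
  L0: [37, 9, 4, 86, 5, 62, 52]
  L1: h(37,9)=(37*31+9)%997=159 h(4,86)=(4*31+86)%997=210 h(5,62)=(5*31+62)%997=217 h(52,52)=(52*31+52)%997=667 -> [159, 210, 217, 667]
  L2: h(159,210)=(159*31+210)%997=154 h(217,667)=(217*31+667)%997=415 -> [154, 415]
  L3: h(154,415)=(154*31+415)%997=204 -> [204]
  root=204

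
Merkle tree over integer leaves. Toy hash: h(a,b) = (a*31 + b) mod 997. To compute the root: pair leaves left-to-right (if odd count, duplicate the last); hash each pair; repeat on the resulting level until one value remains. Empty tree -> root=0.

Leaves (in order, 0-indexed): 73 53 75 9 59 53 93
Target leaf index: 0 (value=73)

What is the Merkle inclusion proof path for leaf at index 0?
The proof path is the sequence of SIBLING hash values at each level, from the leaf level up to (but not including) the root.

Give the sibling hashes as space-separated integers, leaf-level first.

L0 (leaves): [73, 53, 75, 9, 59, 53, 93], target index=0
L1: h(73,53)=(73*31+53)%997=322 [pair 0] h(75,9)=(75*31+9)%997=340 [pair 1] h(59,53)=(59*31+53)%997=885 [pair 2] h(93,93)=(93*31+93)%997=982 [pair 3] -> [322, 340, 885, 982]
  Sibling for proof at L0: 53
L2: h(322,340)=(322*31+340)%997=352 [pair 0] h(885,982)=(885*31+982)%997=501 [pair 1] -> [352, 501]
  Sibling for proof at L1: 340
L3: h(352,501)=(352*31+501)%997=446 [pair 0] -> [446]
  Sibling for proof at L2: 501
Root: 446
Proof path (sibling hashes from leaf to root): [53, 340, 501]

Answer: 53 340 501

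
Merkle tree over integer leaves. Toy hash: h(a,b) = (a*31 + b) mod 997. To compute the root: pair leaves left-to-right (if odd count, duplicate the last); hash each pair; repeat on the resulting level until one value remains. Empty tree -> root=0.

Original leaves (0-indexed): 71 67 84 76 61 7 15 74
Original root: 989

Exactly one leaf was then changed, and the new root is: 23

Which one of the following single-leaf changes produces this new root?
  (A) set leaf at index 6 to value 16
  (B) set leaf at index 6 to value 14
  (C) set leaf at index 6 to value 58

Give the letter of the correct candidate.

Answer: A

Derivation:
Original leaves: [71, 67, 84, 76, 61, 7, 15, 74]
Target new root: 23
Try each candidate change and compute the resulting root:
Candidate A: set leaf[6] = 16 -> leaves = [71, 67, 84, 76, 61, 7, 16, 74]
  L0: [71, 67, 84, 76, 61, 7, 16, 74]
  L1: h(71,67)=(71*31+67)%997=274 h(84,76)=(84*31+76)%997=686 h(61,7)=(61*31+7)%997=901 h(16,74)=(16*31+74)%997=570 -> [274, 686, 901, 570]
  L2: h(274,686)=(274*31+686)%997=207 h(901,570)=(901*31+570)%997=585 -> [207, 585]
  L3: h(207,585)=(207*31+585)%997=23 -> [23]
  root = 23 == target 23  ** MATCH **
Candidate B: set leaf[6] = 14 -> leaves = [71, 67, 84, 76, 61, 7, 14, 74]
  L0: [71, 67, 84, 76, 61, 7, 14, 74]
  L1: h(71,67)=(71*31+67)%997=274 h(84,76)=(84*31+76)%997=686 h(61,7)=(61*31+7)%997=901 h(14,74)=(14*31+74)%997=508 -> [274, 686, 901, 508]
  L2: h(274,686)=(274*31+686)%997=207 h(901,508)=(901*31+508)%997=523 -> [207, 523]
  L3: h(207,523)=(207*31+523)%997=958 -> [958]
  root = 958 != target 23
Candidate C: set leaf[6] = 58 -> leaves = [71, 67, 84, 76, 61, 7, 58, 74]
  L0: [71, 67, 84, 76, 61, 7, 58, 74]
  L1: h(71,67)=(71*31+67)%997=274 h(84,76)=(84*31+76)%997=686 h(61,7)=(61*31+7)%997=901 h(58,74)=(58*31+74)%997=875 -> [274, 686, 901, 875]
  L2: h(274,686)=(274*31+686)%997=207 h(901,875)=(901*31+875)%997=890 -> [207, 890]
  L3: h(207,890)=(207*31+890)%997=328 -> [328]
  root = 328 != target 23
Candidate A produces the target root.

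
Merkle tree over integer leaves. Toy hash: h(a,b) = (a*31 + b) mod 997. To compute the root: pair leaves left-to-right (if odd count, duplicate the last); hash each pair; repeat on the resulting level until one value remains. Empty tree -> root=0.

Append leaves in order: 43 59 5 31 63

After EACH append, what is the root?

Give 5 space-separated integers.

Answer: 43 395 441 467 226

Derivation:
After append 43 (leaves=[43]):
  L0: [43]
  root=43
After append 59 (leaves=[43, 59]):
  L0: [43, 59]
  L1: h(43,59)=(43*31+59)%997=395 -> [395]
  root=395
After append 5 (leaves=[43, 59, 5]):
  L0: [43, 59, 5]
  L1: h(43,59)=(43*31+59)%997=395 h(5,5)=(5*31+5)%997=160 -> [395, 160]
  L2: h(395,160)=(395*31+160)%997=441 -> [441]
  root=441
After append 31 (leaves=[43, 59, 5, 31]):
  L0: [43, 59, 5, 31]
  L1: h(43,59)=(43*31+59)%997=395 h(5,31)=(5*31+31)%997=186 -> [395, 186]
  L2: h(395,186)=(395*31+186)%997=467 -> [467]
  root=467
After append 63 (leaves=[43, 59, 5, 31, 63]):
  L0: [43, 59, 5, 31, 63]
  L1: h(43,59)=(43*31+59)%997=395 h(5,31)=(5*31+31)%997=186 h(63,63)=(63*31+63)%997=22 -> [395, 186, 22]
  L2: h(395,186)=(395*31+186)%997=467 h(22,22)=(22*31+22)%997=704 -> [467, 704]
  L3: h(467,704)=(467*31+704)%997=226 -> [226]
  root=226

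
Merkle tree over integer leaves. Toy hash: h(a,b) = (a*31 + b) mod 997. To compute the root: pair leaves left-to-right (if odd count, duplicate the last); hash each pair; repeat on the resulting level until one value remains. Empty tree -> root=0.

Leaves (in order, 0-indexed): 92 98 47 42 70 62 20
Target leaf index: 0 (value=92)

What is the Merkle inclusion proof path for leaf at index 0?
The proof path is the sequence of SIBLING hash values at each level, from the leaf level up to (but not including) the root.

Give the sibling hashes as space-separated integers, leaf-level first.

Answer: 98 502 42

Derivation:
L0 (leaves): [92, 98, 47, 42, 70, 62, 20], target index=0
L1: h(92,98)=(92*31+98)%997=956 [pair 0] h(47,42)=(47*31+42)%997=502 [pair 1] h(70,62)=(70*31+62)%997=238 [pair 2] h(20,20)=(20*31+20)%997=640 [pair 3] -> [956, 502, 238, 640]
  Sibling for proof at L0: 98
L2: h(956,502)=(956*31+502)%997=228 [pair 0] h(238,640)=(238*31+640)%997=42 [pair 1] -> [228, 42]
  Sibling for proof at L1: 502
L3: h(228,42)=(228*31+42)%997=131 [pair 0] -> [131]
  Sibling for proof at L2: 42
Root: 131
Proof path (sibling hashes from leaf to root): [98, 502, 42]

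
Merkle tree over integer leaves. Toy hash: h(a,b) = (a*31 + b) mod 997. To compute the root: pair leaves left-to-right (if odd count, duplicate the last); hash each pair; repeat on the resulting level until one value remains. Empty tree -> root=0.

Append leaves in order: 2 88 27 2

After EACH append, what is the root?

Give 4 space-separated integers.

After append 2 (leaves=[2]):
  L0: [2]
  root=2
After append 88 (leaves=[2, 88]):
  L0: [2, 88]
  L1: h(2,88)=(2*31+88)%997=150 -> [150]
  root=150
After append 27 (leaves=[2, 88, 27]):
  L0: [2, 88, 27]
  L1: h(2,88)=(2*31+88)%997=150 h(27,27)=(27*31+27)%997=864 -> [150, 864]
  L2: h(150,864)=(150*31+864)%997=529 -> [529]
  root=529
After append 2 (leaves=[2, 88, 27, 2]):
  L0: [2, 88, 27, 2]
  L1: h(2,88)=(2*31+88)%997=150 h(27,2)=(27*31+2)%997=839 -> [150, 839]
  L2: h(150,839)=(150*31+839)%997=504 -> [504]
  root=504

Answer: 2 150 529 504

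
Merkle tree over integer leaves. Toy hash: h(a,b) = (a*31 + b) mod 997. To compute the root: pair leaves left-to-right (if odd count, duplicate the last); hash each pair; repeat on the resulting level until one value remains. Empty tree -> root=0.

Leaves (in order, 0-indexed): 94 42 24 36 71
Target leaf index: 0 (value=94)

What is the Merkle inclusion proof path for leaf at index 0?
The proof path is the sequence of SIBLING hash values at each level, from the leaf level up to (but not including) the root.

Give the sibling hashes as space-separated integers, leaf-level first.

L0 (leaves): [94, 42, 24, 36, 71], target index=0
L1: h(94,42)=(94*31+42)%997=962 [pair 0] h(24,36)=(24*31+36)%997=780 [pair 1] h(71,71)=(71*31+71)%997=278 [pair 2] -> [962, 780, 278]
  Sibling for proof at L0: 42
L2: h(962,780)=(962*31+780)%997=692 [pair 0] h(278,278)=(278*31+278)%997=920 [pair 1] -> [692, 920]
  Sibling for proof at L1: 780
L3: h(692,920)=(692*31+920)%997=438 [pair 0] -> [438]
  Sibling for proof at L2: 920
Root: 438
Proof path (sibling hashes from leaf to root): [42, 780, 920]

Answer: 42 780 920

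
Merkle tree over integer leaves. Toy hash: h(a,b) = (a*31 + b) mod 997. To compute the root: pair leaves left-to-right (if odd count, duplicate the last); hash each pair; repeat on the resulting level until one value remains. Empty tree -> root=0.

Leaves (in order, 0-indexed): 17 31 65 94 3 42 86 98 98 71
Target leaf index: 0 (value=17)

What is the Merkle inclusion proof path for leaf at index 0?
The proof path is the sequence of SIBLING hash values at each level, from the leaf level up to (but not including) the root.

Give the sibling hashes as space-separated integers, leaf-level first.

Answer: 31 115 967 195

Derivation:
L0 (leaves): [17, 31, 65, 94, 3, 42, 86, 98, 98, 71], target index=0
L1: h(17,31)=(17*31+31)%997=558 [pair 0] h(65,94)=(65*31+94)%997=115 [pair 1] h(3,42)=(3*31+42)%997=135 [pair 2] h(86,98)=(86*31+98)%997=770 [pair 3] h(98,71)=(98*31+71)%997=118 [pair 4] -> [558, 115, 135, 770, 118]
  Sibling for proof at L0: 31
L2: h(558,115)=(558*31+115)%997=464 [pair 0] h(135,770)=(135*31+770)%997=967 [pair 1] h(118,118)=(118*31+118)%997=785 [pair 2] -> [464, 967, 785]
  Sibling for proof at L1: 115
L3: h(464,967)=(464*31+967)%997=396 [pair 0] h(785,785)=(785*31+785)%997=195 [pair 1] -> [396, 195]
  Sibling for proof at L2: 967
L4: h(396,195)=(396*31+195)%997=507 [pair 0] -> [507]
  Sibling for proof at L3: 195
Root: 507
Proof path (sibling hashes from leaf to root): [31, 115, 967, 195]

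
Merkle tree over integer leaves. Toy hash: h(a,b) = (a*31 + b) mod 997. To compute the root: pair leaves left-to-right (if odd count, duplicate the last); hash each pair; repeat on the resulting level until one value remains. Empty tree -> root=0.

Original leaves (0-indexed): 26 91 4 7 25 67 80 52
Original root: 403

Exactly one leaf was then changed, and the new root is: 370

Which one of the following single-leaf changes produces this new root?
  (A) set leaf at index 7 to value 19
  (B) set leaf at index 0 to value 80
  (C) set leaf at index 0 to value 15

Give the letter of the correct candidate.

Original leaves: [26, 91, 4, 7, 25, 67, 80, 52]
Target new root: 370
Try each candidate change and compute the resulting root:
Candidate A: set leaf[7] = 19 -> leaves = [26, 91, 4, 7, 25, 67, 80, 19]
  L0: [26, 91, 4, 7, 25, 67, 80, 19]
  L1: h(26,91)=(26*31+91)%997=897 h(4,7)=(4*31+7)%997=131 h(25,67)=(25*31+67)%997=842 h(80,19)=(80*31+19)%997=505 -> [897, 131, 842, 505]
  L2: h(897,131)=(897*31+131)%997=22 h(842,505)=(842*31+505)%997=685 -> [22, 685]
  L3: h(22,685)=(22*31+685)%997=370 -> [370]
  root = 370 == target 370  ** MATCH **
Candidate B: set leaf[0] = 80 -> leaves = [80, 91, 4, 7, 25, 67, 80, 52]
  L0: [80, 91, 4, 7, 25, 67, 80, 52]
  L1: h(80,91)=(80*31+91)%997=577 h(4,7)=(4*31+7)%997=131 h(25,67)=(25*31+67)%997=842 h(80,52)=(80*31+52)%997=538 -> [577, 131, 842, 538]
  L2: h(577,131)=(577*31+131)%997=72 h(842,538)=(842*31+538)%997=718 -> [72, 718]
  L3: h(72,718)=(72*31+718)%997=956 -> [956]
  root = 956 != target 370
Candidate C: set leaf[0] = 15 -> leaves = [15, 91, 4, 7, 25, 67, 80, 52]
  L0: [15, 91, 4, 7, 25, 67, 80, 52]
  L1: h(15,91)=(15*31+91)%997=556 h(4,7)=(4*31+7)%997=131 h(25,67)=(25*31+67)%997=842 h(80,52)=(80*31+52)%997=538 -> [556, 131, 842, 538]
  L2: h(556,131)=(556*31+131)%997=418 h(842,538)=(842*31+538)%997=718 -> [418, 718]
  L3: h(418,718)=(418*31+718)%997=715 -> [715]
  root = 715 != target 370
Candidate A produces the target root.

Answer: A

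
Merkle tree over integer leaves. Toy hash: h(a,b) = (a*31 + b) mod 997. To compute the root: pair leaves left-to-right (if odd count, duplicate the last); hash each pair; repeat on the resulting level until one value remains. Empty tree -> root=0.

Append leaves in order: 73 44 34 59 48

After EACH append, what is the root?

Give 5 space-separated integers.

After append 73 (leaves=[73]):
  L0: [73]
  root=73
After append 44 (leaves=[73, 44]):
  L0: [73, 44]
  L1: h(73,44)=(73*31+44)%997=313 -> [313]
  root=313
After append 34 (leaves=[73, 44, 34]):
  L0: [73, 44, 34]
  L1: h(73,44)=(73*31+44)%997=313 h(34,34)=(34*31+34)%997=91 -> [313, 91]
  L2: h(313,91)=(313*31+91)%997=821 -> [821]
  root=821
After append 59 (leaves=[73, 44, 34, 59]):
  L0: [73, 44, 34, 59]
  L1: h(73,44)=(73*31+44)%997=313 h(34,59)=(34*31+59)%997=116 -> [313, 116]
  L2: h(313,116)=(313*31+116)%997=846 -> [846]
  root=846
After append 48 (leaves=[73, 44, 34, 59, 48]):
  L0: [73, 44, 34, 59, 48]
  L1: h(73,44)=(73*31+44)%997=313 h(34,59)=(34*31+59)%997=116 h(48,48)=(48*31+48)%997=539 -> [313, 116, 539]
  L2: h(313,116)=(313*31+116)%997=846 h(539,539)=(539*31+539)%997=299 -> [846, 299]
  L3: h(846,299)=(846*31+299)%997=603 -> [603]
  root=603

Answer: 73 313 821 846 603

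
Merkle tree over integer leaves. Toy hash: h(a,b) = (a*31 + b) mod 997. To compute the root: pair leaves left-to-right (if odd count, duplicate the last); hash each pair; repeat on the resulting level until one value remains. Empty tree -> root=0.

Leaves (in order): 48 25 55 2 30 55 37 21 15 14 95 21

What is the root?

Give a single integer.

Answer: 319

Derivation:
L0: [48, 25, 55, 2, 30, 55, 37, 21, 15, 14, 95, 21]
L1: h(48,25)=(48*31+25)%997=516 h(55,2)=(55*31+2)%997=710 h(30,55)=(30*31+55)%997=985 h(37,21)=(37*31+21)%997=171 h(15,14)=(15*31+14)%997=479 h(95,21)=(95*31+21)%997=972 -> [516, 710, 985, 171, 479, 972]
L2: h(516,710)=(516*31+710)%997=754 h(985,171)=(985*31+171)%997=796 h(479,972)=(479*31+972)%997=866 -> [754, 796, 866]
L3: h(754,796)=(754*31+796)%997=242 h(866,866)=(866*31+866)%997=793 -> [242, 793]
L4: h(242,793)=(242*31+793)%997=319 -> [319]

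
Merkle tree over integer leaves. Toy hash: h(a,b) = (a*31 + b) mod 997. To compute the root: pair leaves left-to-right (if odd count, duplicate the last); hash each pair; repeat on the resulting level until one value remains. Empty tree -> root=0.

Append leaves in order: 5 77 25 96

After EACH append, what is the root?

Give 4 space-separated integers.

Answer: 5 232 16 87

Derivation:
After append 5 (leaves=[5]):
  L0: [5]
  root=5
After append 77 (leaves=[5, 77]):
  L0: [5, 77]
  L1: h(5,77)=(5*31+77)%997=232 -> [232]
  root=232
After append 25 (leaves=[5, 77, 25]):
  L0: [5, 77, 25]
  L1: h(5,77)=(5*31+77)%997=232 h(25,25)=(25*31+25)%997=800 -> [232, 800]
  L2: h(232,800)=(232*31+800)%997=16 -> [16]
  root=16
After append 96 (leaves=[5, 77, 25, 96]):
  L0: [5, 77, 25, 96]
  L1: h(5,77)=(5*31+77)%997=232 h(25,96)=(25*31+96)%997=871 -> [232, 871]
  L2: h(232,871)=(232*31+871)%997=87 -> [87]
  root=87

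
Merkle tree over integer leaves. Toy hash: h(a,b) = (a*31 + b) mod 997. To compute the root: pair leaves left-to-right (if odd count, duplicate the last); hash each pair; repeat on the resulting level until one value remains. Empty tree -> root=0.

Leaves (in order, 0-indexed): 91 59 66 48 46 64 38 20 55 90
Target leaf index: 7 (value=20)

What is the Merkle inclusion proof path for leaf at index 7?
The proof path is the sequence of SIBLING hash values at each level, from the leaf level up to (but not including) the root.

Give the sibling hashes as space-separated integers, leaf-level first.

Answer: 38 493 647 609

Derivation:
L0 (leaves): [91, 59, 66, 48, 46, 64, 38, 20, 55, 90], target index=7
L1: h(91,59)=(91*31+59)%997=886 [pair 0] h(66,48)=(66*31+48)%997=100 [pair 1] h(46,64)=(46*31+64)%997=493 [pair 2] h(38,20)=(38*31+20)%997=201 [pair 3] h(55,90)=(55*31+90)%997=798 [pair 4] -> [886, 100, 493, 201, 798]
  Sibling for proof at L0: 38
L2: h(886,100)=(886*31+100)%997=647 [pair 0] h(493,201)=(493*31+201)%997=529 [pair 1] h(798,798)=(798*31+798)%997=611 [pair 2] -> [647, 529, 611]
  Sibling for proof at L1: 493
L3: h(647,529)=(647*31+529)%997=646 [pair 0] h(611,611)=(611*31+611)%997=609 [pair 1] -> [646, 609]
  Sibling for proof at L2: 647
L4: h(646,609)=(646*31+609)%997=695 [pair 0] -> [695]
  Sibling for proof at L3: 609
Root: 695
Proof path (sibling hashes from leaf to root): [38, 493, 647, 609]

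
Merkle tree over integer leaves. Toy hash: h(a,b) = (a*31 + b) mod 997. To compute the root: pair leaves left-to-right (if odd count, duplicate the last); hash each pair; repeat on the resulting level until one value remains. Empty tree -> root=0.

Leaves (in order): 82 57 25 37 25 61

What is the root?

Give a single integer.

L0: [82, 57, 25, 37, 25, 61]
L1: h(82,57)=(82*31+57)%997=605 h(25,37)=(25*31+37)%997=812 h(25,61)=(25*31+61)%997=836 -> [605, 812, 836]
L2: h(605,812)=(605*31+812)%997=624 h(836,836)=(836*31+836)%997=830 -> [624, 830]
L3: h(624,830)=(624*31+830)%997=234 -> [234]

Answer: 234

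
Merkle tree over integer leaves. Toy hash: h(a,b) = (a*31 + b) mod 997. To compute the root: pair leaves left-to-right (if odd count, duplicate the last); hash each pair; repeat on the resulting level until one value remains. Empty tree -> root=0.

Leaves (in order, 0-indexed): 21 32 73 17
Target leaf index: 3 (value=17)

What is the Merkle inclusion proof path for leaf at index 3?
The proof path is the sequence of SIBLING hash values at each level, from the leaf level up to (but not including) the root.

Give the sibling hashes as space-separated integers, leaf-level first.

Answer: 73 683

Derivation:
L0 (leaves): [21, 32, 73, 17], target index=3
L1: h(21,32)=(21*31+32)%997=683 [pair 0] h(73,17)=(73*31+17)%997=286 [pair 1] -> [683, 286]
  Sibling for proof at L0: 73
L2: h(683,286)=(683*31+286)%997=522 [pair 0] -> [522]
  Sibling for proof at L1: 683
Root: 522
Proof path (sibling hashes from leaf to root): [73, 683]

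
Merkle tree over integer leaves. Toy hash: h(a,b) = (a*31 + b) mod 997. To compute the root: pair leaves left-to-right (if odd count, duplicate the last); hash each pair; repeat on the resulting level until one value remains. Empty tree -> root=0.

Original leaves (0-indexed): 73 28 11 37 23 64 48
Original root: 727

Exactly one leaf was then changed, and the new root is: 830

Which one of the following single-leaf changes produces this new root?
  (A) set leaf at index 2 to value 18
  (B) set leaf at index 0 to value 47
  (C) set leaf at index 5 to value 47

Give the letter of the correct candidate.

Answer: B

Derivation:
Original leaves: [73, 28, 11, 37, 23, 64, 48]
Target new root: 830
Try each candidate change and compute the resulting root:
Candidate A: set leaf[2] = 18 -> leaves = [73, 28, 18, 37, 23, 64, 48]
  L0: [73, 28, 18, 37, 23, 64, 48]
  L1: h(73,28)=(73*31+28)%997=297 h(18,37)=(18*31+37)%997=595 h(23,64)=(23*31+64)%997=777 h(48,48)=(48*31+48)%997=539 -> [297, 595, 777, 539]
  L2: h(297,595)=(297*31+595)%997=829 h(777,539)=(777*31+539)%997=698 -> [829, 698]
  L3: h(829,698)=(829*31+698)%997=475 -> [475]
  root = 475 != target 830
Candidate B: set leaf[0] = 47 -> leaves = [47, 28, 11, 37, 23, 64, 48]
  L0: [47, 28, 11, 37, 23, 64, 48]
  L1: h(47,28)=(47*31+28)%997=488 h(11,37)=(11*31+37)%997=378 h(23,64)=(23*31+64)%997=777 h(48,48)=(48*31+48)%997=539 -> [488, 378, 777, 539]
  L2: h(488,378)=(488*31+378)%997=551 h(777,539)=(777*31+539)%997=698 -> [551, 698]
  L3: h(551,698)=(551*31+698)%997=830 -> [830]
  root = 830 == target 830  ** MATCH **
Candidate C: set leaf[5] = 47 -> leaves = [73, 28, 11, 37, 23, 47, 48]
  L0: [73, 28, 11, 37, 23, 47, 48]
  L1: h(73,28)=(73*31+28)%997=297 h(11,37)=(11*31+37)%997=378 h(23,47)=(23*31+47)%997=760 h(48,48)=(48*31+48)%997=539 -> [297, 378, 760, 539]
  L2: h(297,378)=(297*31+378)%997=612 h(760,539)=(760*31+539)%997=171 -> [612, 171]
  L3: h(612,171)=(612*31+171)%997=200 -> [200]
  root = 200 != target 830
Candidate B produces the target root.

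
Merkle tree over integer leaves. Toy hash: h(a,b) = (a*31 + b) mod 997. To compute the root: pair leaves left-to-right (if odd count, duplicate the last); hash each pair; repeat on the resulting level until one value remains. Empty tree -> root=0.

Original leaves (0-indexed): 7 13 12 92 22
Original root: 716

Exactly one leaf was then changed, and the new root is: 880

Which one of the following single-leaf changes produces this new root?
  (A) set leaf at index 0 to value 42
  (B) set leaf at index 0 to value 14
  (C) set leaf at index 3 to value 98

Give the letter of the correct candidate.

Answer: B

Derivation:
Original leaves: [7, 13, 12, 92, 22]
Target new root: 880
Try each candidate change and compute the resulting root:
Candidate A: set leaf[0] = 42 -> leaves = [42, 13, 12, 92, 22]
  L0: [42, 13, 12, 92, 22]
  L1: h(42,13)=(42*31+13)%997=318 h(12,92)=(12*31+92)%997=464 h(22,22)=(22*31+22)%997=704 -> [318, 464, 704]
  L2: h(318,464)=(318*31+464)%997=352 h(704,704)=(704*31+704)%997=594 -> [352, 594]
  L3: h(352,594)=(352*31+594)%997=539 -> [539]
  root = 539 != target 880
Candidate B: set leaf[0] = 14 -> leaves = [14, 13, 12, 92, 22]
  L0: [14, 13, 12, 92, 22]
  L1: h(14,13)=(14*31+13)%997=447 h(12,92)=(12*31+92)%997=464 h(22,22)=(22*31+22)%997=704 -> [447, 464, 704]
  L2: h(447,464)=(447*31+464)%997=363 h(704,704)=(704*31+704)%997=594 -> [363, 594]
  L3: h(363,594)=(363*31+594)%997=880 -> [880]
  root = 880 == target 880  ** MATCH **
Candidate C: set leaf[3] = 98 -> leaves = [7, 13, 12, 98, 22]
  L0: [7, 13, 12, 98, 22]
  L1: h(7,13)=(7*31+13)%997=230 h(12,98)=(12*31+98)%997=470 h(22,22)=(22*31+22)%997=704 -> [230, 470, 704]
  L2: h(230,470)=(230*31+470)%997=621 h(704,704)=(704*31+704)%997=594 -> [621, 594]
  L3: h(621,594)=(621*31+594)%997=902 -> [902]
  root = 902 != target 880
Candidate B produces the target root.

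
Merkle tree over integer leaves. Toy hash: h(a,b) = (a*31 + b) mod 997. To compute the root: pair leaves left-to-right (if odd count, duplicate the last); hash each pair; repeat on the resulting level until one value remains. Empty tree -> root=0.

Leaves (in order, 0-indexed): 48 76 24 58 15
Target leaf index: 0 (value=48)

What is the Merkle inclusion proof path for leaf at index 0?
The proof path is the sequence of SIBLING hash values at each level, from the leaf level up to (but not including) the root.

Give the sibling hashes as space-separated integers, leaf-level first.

Answer: 76 802 405

Derivation:
L0 (leaves): [48, 76, 24, 58, 15], target index=0
L1: h(48,76)=(48*31+76)%997=567 [pair 0] h(24,58)=(24*31+58)%997=802 [pair 1] h(15,15)=(15*31+15)%997=480 [pair 2] -> [567, 802, 480]
  Sibling for proof at L0: 76
L2: h(567,802)=(567*31+802)%997=433 [pair 0] h(480,480)=(480*31+480)%997=405 [pair 1] -> [433, 405]
  Sibling for proof at L1: 802
L3: h(433,405)=(433*31+405)%997=867 [pair 0] -> [867]
  Sibling for proof at L2: 405
Root: 867
Proof path (sibling hashes from leaf to root): [76, 802, 405]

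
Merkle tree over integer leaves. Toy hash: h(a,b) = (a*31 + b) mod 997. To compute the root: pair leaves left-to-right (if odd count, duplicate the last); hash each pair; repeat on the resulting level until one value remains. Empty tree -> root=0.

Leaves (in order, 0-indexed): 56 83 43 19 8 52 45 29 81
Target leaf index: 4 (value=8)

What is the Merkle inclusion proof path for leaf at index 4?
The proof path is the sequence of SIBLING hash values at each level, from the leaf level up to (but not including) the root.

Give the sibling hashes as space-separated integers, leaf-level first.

L0 (leaves): [56, 83, 43, 19, 8, 52, 45, 29, 81], target index=4
L1: h(56,83)=(56*31+83)%997=822 [pair 0] h(43,19)=(43*31+19)%997=355 [pair 1] h(8,52)=(8*31+52)%997=300 [pair 2] h(45,29)=(45*31+29)%997=427 [pair 3] h(81,81)=(81*31+81)%997=598 [pair 4] -> [822, 355, 300, 427, 598]
  Sibling for proof at L0: 52
L2: h(822,355)=(822*31+355)%997=912 [pair 0] h(300,427)=(300*31+427)%997=754 [pair 1] h(598,598)=(598*31+598)%997=193 [pair 2] -> [912, 754, 193]
  Sibling for proof at L1: 427
L3: h(912,754)=(912*31+754)%997=113 [pair 0] h(193,193)=(193*31+193)%997=194 [pair 1] -> [113, 194]
  Sibling for proof at L2: 912
L4: h(113,194)=(113*31+194)%997=706 [pair 0] -> [706]
  Sibling for proof at L3: 194
Root: 706
Proof path (sibling hashes from leaf to root): [52, 427, 912, 194]

Answer: 52 427 912 194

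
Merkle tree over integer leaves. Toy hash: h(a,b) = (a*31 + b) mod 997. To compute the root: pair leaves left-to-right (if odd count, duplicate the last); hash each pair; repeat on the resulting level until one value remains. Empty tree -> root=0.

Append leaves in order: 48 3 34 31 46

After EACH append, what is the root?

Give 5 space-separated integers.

Answer: 48 494 450 447 144

Derivation:
After append 48 (leaves=[48]):
  L0: [48]
  root=48
After append 3 (leaves=[48, 3]):
  L0: [48, 3]
  L1: h(48,3)=(48*31+3)%997=494 -> [494]
  root=494
After append 34 (leaves=[48, 3, 34]):
  L0: [48, 3, 34]
  L1: h(48,3)=(48*31+3)%997=494 h(34,34)=(34*31+34)%997=91 -> [494, 91]
  L2: h(494,91)=(494*31+91)%997=450 -> [450]
  root=450
After append 31 (leaves=[48, 3, 34, 31]):
  L0: [48, 3, 34, 31]
  L1: h(48,3)=(48*31+3)%997=494 h(34,31)=(34*31+31)%997=88 -> [494, 88]
  L2: h(494,88)=(494*31+88)%997=447 -> [447]
  root=447
After append 46 (leaves=[48, 3, 34, 31, 46]):
  L0: [48, 3, 34, 31, 46]
  L1: h(48,3)=(48*31+3)%997=494 h(34,31)=(34*31+31)%997=88 h(46,46)=(46*31+46)%997=475 -> [494, 88, 475]
  L2: h(494,88)=(494*31+88)%997=447 h(475,475)=(475*31+475)%997=245 -> [447, 245]
  L3: h(447,245)=(447*31+245)%997=144 -> [144]
  root=144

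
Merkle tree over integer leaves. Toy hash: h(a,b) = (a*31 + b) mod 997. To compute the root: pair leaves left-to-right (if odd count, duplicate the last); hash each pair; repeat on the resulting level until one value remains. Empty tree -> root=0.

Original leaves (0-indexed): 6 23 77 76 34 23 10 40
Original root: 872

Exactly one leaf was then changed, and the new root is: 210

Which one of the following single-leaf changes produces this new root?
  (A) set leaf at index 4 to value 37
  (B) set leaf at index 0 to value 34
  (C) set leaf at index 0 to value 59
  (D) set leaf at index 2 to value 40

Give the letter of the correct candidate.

Original leaves: [6, 23, 77, 76, 34, 23, 10, 40]
Target new root: 210
Try each candidate change and compute the resulting root:
Candidate A: set leaf[4] = 37 -> leaves = [6, 23, 77, 76, 37, 23, 10, 40]
  L0: [6, 23, 77, 76, 37, 23, 10, 40]
  L1: h(6,23)=(6*31+23)%997=209 h(77,76)=(77*31+76)%997=469 h(37,23)=(37*31+23)%997=173 h(10,40)=(10*31+40)%997=350 -> [209, 469, 173, 350]
  L2: h(209,469)=(209*31+469)%997=966 h(173,350)=(173*31+350)%997=728 -> [966, 728]
  L3: h(966,728)=(966*31+728)%997=764 -> [764]
  root = 764 != target 210
Candidate B: set leaf[0] = 34 -> leaves = [34, 23, 77, 76, 34, 23, 10, 40]
  L0: [34, 23, 77, 76, 34, 23, 10, 40]
  L1: h(34,23)=(34*31+23)%997=80 h(77,76)=(77*31+76)%997=469 h(34,23)=(34*31+23)%997=80 h(10,40)=(10*31+40)%997=350 -> [80, 469, 80, 350]
  L2: h(80,469)=(80*31+469)%997=955 h(80,350)=(80*31+350)%997=836 -> [955, 836]
  L3: h(955,836)=(955*31+836)%997=531 -> [531]
  root = 531 != target 210
Candidate C: set leaf[0] = 59 -> leaves = [59, 23, 77, 76, 34, 23, 10, 40]
  L0: [59, 23, 77, 76, 34, 23, 10, 40]
  L1: h(59,23)=(59*31+23)%997=855 h(77,76)=(77*31+76)%997=469 h(34,23)=(34*31+23)%997=80 h(10,40)=(10*31+40)%997=350 -> [855, 469, 80, 350]
  L2: h(855,469)=(855*31+469)%997=55 h(80,350)=(80*31+350)%997=836 -> [55, 836]
  L3: h(55,836)=(55*31+836)%997=547 -> [547]
  root = 547 != target 210
Candidate D: set leaf[2] = 40 -> leaves = [6, 23, 40, 76, 34, 23, 10, 40]
  L0: [6, 23, 40, 76, 34, 23, 10, 40]
  L1: h(6,23)=(6*31+23)%997=209 h(40,76)=(40*31+76)%997=319 h(34,23)=(34*31+23)%997=80 h(10,40)=(10*31+40)%997=350 -> [209, 319, 80, 350]
  L2: h(209,319)=(209*31+319)%997=816 h(80,350)=(80*31+350)%997=836 -> [816, 836]
  L3: h(816,836)=(816*31+836)%997=210 -> [210]
  root = 210 == target 210  ** MATCH **
Candidate D produces the target root.

Answer: D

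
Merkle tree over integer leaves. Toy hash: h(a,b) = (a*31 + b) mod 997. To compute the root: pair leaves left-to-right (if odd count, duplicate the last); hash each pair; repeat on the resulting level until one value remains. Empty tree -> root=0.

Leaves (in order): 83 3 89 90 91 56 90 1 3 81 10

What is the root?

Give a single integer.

L0: [83, 3, 89, 90, 91, 56, 90, 1, 3, 81, 10]
L1: h(83,3)=(83*31+3)%997=582 h(89,90)=(89*31+90)%997=855 h(91,56)=(91*31+56)%997=883 h(90,1)=(90*31+1)%997=797 h(3,81)=(3*31+81)%997=174 h(10,10)=(10*31+10)%997=320 -> [582, 855, 883, 797, 174, 320]
L2: h(582,855)=(582*31+855)%997=951 h(883,797)=(883*31+797)%997=254 h(174,320)=(174*31+320)%997=729 -> [951, 254, 729]
L3: h(951,254)=(951*31+254)%997=822 h(729,729)=(729*31+729)%997=397 -> [822, 397]
L4: h(822,397)=(822*31+397)%997=954 -> [954]

Answer: 954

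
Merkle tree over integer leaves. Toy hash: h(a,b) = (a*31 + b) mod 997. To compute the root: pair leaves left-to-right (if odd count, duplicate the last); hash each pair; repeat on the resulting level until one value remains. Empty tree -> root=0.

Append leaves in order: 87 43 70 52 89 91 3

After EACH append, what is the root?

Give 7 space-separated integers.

After append 87 (leaves=[87]):
  L0: [87]
  root=87
After append 43 (leaves=[87, 43]):
  L0: [87, 43]
  L1: h(87,43)=(87*31+43)%997=746 -> [746]
  root=746
After append 70 (leaves=[87, 43, 70]):
  L0: [87, 43, 70]
  L1: h(87,43)=(87*31+43)%997=746 h(70,70)=(70*31+70)%997=246 -> [746, 246]
  L2: h(746,246)=(746*31+246)%997=441 -> [441]
  root=441
After append 52 (leaves=[87, 43, 70, 52]):
  L0: [87, 43, 70, 52]
  L1: h(87,43)=(87*31+43)%997=746 h(70,52)=(70*31+52)%997=228 -> [746, 228]
  L2: h(746,228)=(746*31+228)%997=423 -> [423]
  root=423
After append 89 (leaves=[87, 43, 70, 52, 89]):
  L0: [87, 43, 70, 52, 89]
  L1: h(87,43)=(87*31+43)%997=746 h(70,52)=(70*31+52)%997=228 h(89,89)=(89*31+89)%997=854 -> [746, 228, 854]
  L2: h(746,228)=(746*31+228)%997=423 h(854,854)=(854*31+854)%997=409 -> [423, 409]
  L3: h(423,409)=(423*31+409)%997=561 -> [561]
  root=561
After append 91 (leaves=[87, 43, 70, 52, 89, 91]):
  L0: [87, 43, 70, 52, 89, 91]
  L1: h(87,43)=(87*31+43)%997=746 h(70,52)=(70*31+52)%997=228 h(89,91)=(89*31+91)%997=856 -> [746, 228, 856]
  L2: h(746,228)=(746*31+228)%997=423 h(856,856)=(856*31+856)%997=473 -> [423, 473]
  L3: h(423,473)=(423*31+473)%997=625 -> [625]
  root=625
After append 3 (leaves=[87, 43, 70, 52, 89, 91, 3]):
  L0: [87, 43, 70, 52, 89, 91, 3]
  L1: h(87,43)=(87*31+43)%997=746 h(70,52)=(70*31+52)%997=228 h(89,91)=(89*31+91)%997=856 h(3,3)=(3*31+3)%997=96 -> [746, 228, 856, 96]
  L2: h(746,228)=(746*31+228)%997=423 h(856,96)=(856*31+96)%997=710 -> [423, 710]
  L3: h(423,710)=(423*31+710)%997=862 -> [862]
  root=862

Answer: 87 746 441 423 561 625 862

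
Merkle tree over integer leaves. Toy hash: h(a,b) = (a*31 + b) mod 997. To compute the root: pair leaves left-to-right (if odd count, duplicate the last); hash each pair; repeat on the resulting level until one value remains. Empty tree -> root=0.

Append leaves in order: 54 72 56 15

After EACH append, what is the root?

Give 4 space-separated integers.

Answer: 54 749 86 45

Derivation:
After append 54 (leaves=[54]):
  L0: [54]
  root=54
After append 72 (leaves=[54, 72]):
  L0: [54, 72]
  L1: h(54,72)=(54*31+72)%997=749 -> [749]
  root=749
After append 56 (leaves=[54, 72, 56]):
  L0: [54, 72, 56]
  L1: h(54,72)=(54*31+72)%997=749 h(56,56)=(56*31+56)%997=795 -> [749, 795]
  L2: h(749,795)=(749*31+795)%997=86 -> [86]
  root=86
After append 15 (leaves=[54, 72, 56, 15]):
  L0: [54, 72, 56, 15]
  L1: h(54,72)=(54*31+72)%997=749 h(56,15)=(56*31+15)%997=754 -> [749, 754]
  L2: h(749,754)=(749*31+754)%997=45 -> [45]
  root=45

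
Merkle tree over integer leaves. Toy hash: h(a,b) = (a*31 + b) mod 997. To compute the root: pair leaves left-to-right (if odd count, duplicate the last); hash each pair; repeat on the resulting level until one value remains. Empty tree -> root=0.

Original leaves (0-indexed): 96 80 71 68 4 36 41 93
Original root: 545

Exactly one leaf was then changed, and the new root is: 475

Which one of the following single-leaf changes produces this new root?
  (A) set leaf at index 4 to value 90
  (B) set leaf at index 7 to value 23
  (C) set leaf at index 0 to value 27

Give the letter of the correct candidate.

Answer: B

Derivation:
Original leaves: [96, 80, 71, 68, 4, 36, 41, 93]
Target new root: 475
Try each candidate change and compute the resulting root:
Candidate A: set leaf[4] = 90 -> leaves = [96, 80, 71, 68, 90, 36, 41, 93]
  L0: [96, 80, 71, 68, 90, 36, 41, 93]
  L1: h(96,80)=(96*31+80)%997=65 h(71,68)=(71*31+68)%997=275 h(90,36)=(90*31+36)%997=832 h(41,93)=(41*31+93)%997=367 -> [65, 275, 832, 367]
  L2: h(65,275)=(65*31+275)%997=296 h(832,367)=(832*31+367)%997=237 -> [296, 237]
  L3: h(296,237)=(296*31+237)%997=440 -> [440]
  root = 440 != target 475
Candidate B: set leaf[7] = 23 -> leaves = [96, 80, 71, 68, 4, 36, 41, 23]
  L0: [96, 80, 71, 68, 4, 36, 41, 23]
  L1: h(96,80)=(96*31+80)%997=65 h(71,68)=(71*31+68)%997=275 h(4,36)=(4*31+36)%997=160 h(41,23)=(41*31+23)%997=297 -> [65, 275, 160, 297]
  L2: h(65,275)=(65*31+275)%997=296 h(160,297)=(160*31+297)%997=272 -> [296, 272]
  L3: h(296,272)=(296*31+272)%997=475 -> [475]
  root = 475 == target 475  ** MATCH **
Candidate C: set leaf[0] = 27 -> leaves = [27, 80, 71, 68, 4, 36, 41, 93]
  L0: [27, 80, 71, 68, 4, 36, 41, 93]
  L1: h(27,80)=(27*31+80)%997=917 h(71,68)=(71*31+68)%997=275 h(4,36)=(4*31+36)%997=160 h(41,93)=(41*31+93)%997=367 -> [917, 275, 160, 367]
  L2: h(917,275)=(917*31+275)%997=786 h(160,367)=(160*31+367)%997=342 -> [786, 342]
  L3: h(786,342)=(786*31+342)%997=780 -> [780]
  root = 780 != target 475
Candidate B produces the target root.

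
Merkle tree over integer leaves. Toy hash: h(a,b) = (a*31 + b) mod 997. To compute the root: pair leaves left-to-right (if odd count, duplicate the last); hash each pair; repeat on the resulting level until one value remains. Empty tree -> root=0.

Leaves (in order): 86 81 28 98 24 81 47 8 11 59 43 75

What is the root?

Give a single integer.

Answer: 190

Derivation:
L0: [86, 81, 28, 98, 24, 81, 47, 8, 11, 59, 43, 75]
L1: h(86,81)=(86*31+81)%997=753 h(28,98)=(28*31+98)%997=966 h(24,81)=(24*31+81)%997=825 h(47,8)=(47*31+8)%997=468 h(11,59)=(11*31+59)%997=400 h(43,75)=(43*31+75)%997=411 -> [753, 966, 825, 468, 400, 411]
L2: h(753,966)=(753*31+966)%997=381 h(825,468)=(825*31+468)%997=121 h(400,411)=(400*31+411)%997=847 -> [381, 121, 847]
L3: h(381,121)=(381*31+121)%997=965 h(847,847)=(847*31+847)%997=185 -> [965, 185]
L4: h(965,185)=(965*31+185)%997=190 -> [190]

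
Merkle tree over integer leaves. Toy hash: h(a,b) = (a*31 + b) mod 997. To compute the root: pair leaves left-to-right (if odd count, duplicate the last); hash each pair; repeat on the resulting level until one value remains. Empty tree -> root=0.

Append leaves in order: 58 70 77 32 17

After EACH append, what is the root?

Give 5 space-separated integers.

Answer: 58 871 552 507 224

Derivation:
After append 58 (leaves=[58]):
  L0: [58]
  root=58
After append 70 (leaves=[58, 70]):
  L0: [58, 70]
  L1: h(58,70)=(58*31+70)%997=871 -> [871]
  root=871
After append 77 (leaves=[58, 70, 77]):
  L0: [58, 70, 77]
  L1: h(58,70)=(58*31+70)%997=871 h(77,77)=(77*31+77)%997=470 -> [871, 470]
  L2: h(871,470)=(871*31+470)%997=552 -> [552]
  root=552
After append 32 (leaves=[58, 70, 77, 32]):
  L0: [58, 70, 77, 32]
  L1: h(58,70)=(58*31+70)%997=871 h(77,32)=(77*31+32)%997=425 -> [871, 425]
  L2: h(871,425)=(871*31+425)%997=507 -> [507]
  root=507
After append 17 (leaves=[58, 70, 77, 32, 17]):
  L0: [58, 70, 77, 32, 17]
  L1: h(58,70)=(58*31+70)%997=871 h(77,32)=(77*31+32)%997=425 h(17,17)=(17*31+17)%997=544 -> [871, 425, 544]
  L2: h(871,425)=(871*31+425)%997=507 h(544,544)=(544*31+544)%997=459 -> [507, 459]
  L3: h(507,459)=(507*31+459)%997=224 -> [224]
  root=224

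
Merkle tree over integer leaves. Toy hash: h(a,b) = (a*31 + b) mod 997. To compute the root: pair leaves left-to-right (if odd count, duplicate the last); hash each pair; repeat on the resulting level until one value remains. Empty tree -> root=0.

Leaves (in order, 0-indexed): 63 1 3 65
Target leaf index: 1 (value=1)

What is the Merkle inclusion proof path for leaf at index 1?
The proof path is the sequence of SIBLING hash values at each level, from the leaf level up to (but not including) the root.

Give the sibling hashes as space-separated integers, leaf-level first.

L0 (leaves): [63, 1, 3, 65], target index=1
L1: h(63,1)=(63*31+1)%997=957 [pair 0] h(3,65)=(3*31+65)%997=158 [pair 1] -> [957, 158]
  Sibling for proof at L0: 63
L2: h(957,158)=(957*31+158)%997=912 [pair 0] -> [912]
  Sibling for proof at L1: 158
Root: 912
Proof path (sibling hashes from leaf to root): [63, 158]

Answer: 63 158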